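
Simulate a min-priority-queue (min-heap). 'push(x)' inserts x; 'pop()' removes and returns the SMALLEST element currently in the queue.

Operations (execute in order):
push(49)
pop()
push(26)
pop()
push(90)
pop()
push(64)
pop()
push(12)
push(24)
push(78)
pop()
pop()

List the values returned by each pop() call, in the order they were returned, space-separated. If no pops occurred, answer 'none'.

Answer: 49 26 90 64 12 24

Derivation:
push(49): heap contents = [49]
pop() → 49: heap contents = []
push(26): heap contents = [26]
pop() → 26: heap contents = []
push(90): heap contents = [90]
pop() → 90: heap contents = []
push(64): heap contents = [64]
pop() → 64: heap contents = []
push(12): heap contents = [12]
push(24): heap contents = [12, 24]
push(78): heap contents = [12, 24, 78]
pop() → 12: heap contents = [24, 78]
pop() → 24: heap contents = [78]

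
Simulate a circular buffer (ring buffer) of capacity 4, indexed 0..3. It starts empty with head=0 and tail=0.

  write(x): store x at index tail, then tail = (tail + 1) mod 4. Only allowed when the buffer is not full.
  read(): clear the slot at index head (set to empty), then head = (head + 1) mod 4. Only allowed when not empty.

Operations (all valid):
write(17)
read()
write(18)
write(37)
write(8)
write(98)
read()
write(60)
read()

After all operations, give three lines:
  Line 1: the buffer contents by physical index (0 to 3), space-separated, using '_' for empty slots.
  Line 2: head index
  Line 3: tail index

Answer: 98 60 _ 8
3
2

Derivation:
write(17): buf=[17 _ _ _], head=0, tail=1, size=1
read(): buf=[_ _ _ _], head=1, tail=1, size=0
write(18): buf=[_ 18 _ _], head=1, tail=2, size=1
write(37): buf=[_ 18 37 _], head=1, tail=3, size=2
write(8): buf=[_ 18 37 8], head=1, tail=0, size=3
write(98): buf=[98 18 37 8], head=1, tail=1, size=4
read(): buf=[98 _ 37 8], head=2, tail=1, size=3
write(60): buf=[98 60 37 8], head=2, tail=2, size=4
read(): buf=[98 60 _ 8], head=3, tail=2, size=3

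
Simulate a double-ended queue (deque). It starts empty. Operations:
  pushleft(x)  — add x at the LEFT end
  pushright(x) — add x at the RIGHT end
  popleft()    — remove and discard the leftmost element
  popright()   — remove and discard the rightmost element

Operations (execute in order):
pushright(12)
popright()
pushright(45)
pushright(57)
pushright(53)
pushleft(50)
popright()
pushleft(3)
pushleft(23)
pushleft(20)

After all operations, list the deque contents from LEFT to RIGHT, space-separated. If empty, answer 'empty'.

Answer: 20 23 3 50 45 57

Derivation:
pushright(12): [12]
popright(): []
pushright(45): [45]
pushright(57): [45, 57]
pushright(53): [45, 57, 53]
pushleft(50): [50, 45, 57, 53]
popright(): [50, 45, 57]
pushleft(3): [3, 50, 45, 57]
pushleft(23): [23, 3, 50, 45, 57]
pushleft(20): [20, 23, 3, 50, 45, 57]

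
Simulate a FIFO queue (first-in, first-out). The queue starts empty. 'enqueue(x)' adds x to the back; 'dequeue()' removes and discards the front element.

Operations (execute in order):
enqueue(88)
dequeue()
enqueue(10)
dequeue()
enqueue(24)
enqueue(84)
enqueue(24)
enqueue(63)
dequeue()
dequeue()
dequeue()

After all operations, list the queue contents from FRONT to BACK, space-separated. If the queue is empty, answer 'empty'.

enqueue(88): [88]
dequeue(): []
enqueue(10): [10]
dequeue(): []
enqueue(24): [24]
enqueue(84): [24, 84]
enqueue(24): [24, 84, 24]
enqueue(63): [24, 84, 24, 63]
dequeue(): [84, 24, 63]
dequeue(): [24, 63]
dequeue(): [63]

Answer: 63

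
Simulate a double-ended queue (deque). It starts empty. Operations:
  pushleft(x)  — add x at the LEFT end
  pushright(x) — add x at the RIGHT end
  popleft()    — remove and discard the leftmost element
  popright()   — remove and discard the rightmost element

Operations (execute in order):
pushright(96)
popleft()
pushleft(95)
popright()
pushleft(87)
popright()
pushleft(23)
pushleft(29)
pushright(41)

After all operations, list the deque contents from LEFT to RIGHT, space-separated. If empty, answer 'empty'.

pushright(96): [96]
popleft(): []
pushleft(95): [95]
popright(): []
pushleft(87): [87]
popright(): []
pushleft(23): [23]
pushleft(29): [29, 23]
pushright(41): [29, 23, 41]

Answer: 29 23 41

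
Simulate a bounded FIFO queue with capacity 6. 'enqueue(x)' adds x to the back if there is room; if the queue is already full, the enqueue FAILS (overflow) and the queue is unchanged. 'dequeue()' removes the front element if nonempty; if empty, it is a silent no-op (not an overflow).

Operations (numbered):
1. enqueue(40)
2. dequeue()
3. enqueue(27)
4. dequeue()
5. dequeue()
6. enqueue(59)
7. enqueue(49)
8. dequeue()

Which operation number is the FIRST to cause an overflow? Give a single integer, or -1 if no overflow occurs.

1. enqueue(40): size=1
2. dequeue(): size=0
3. enqueue(27): size=1
4. dequeue(): size=0
5. dequeue(): empty, no-op, size=0
6. enqueue(59): size=1
7. enqueue(49): size=2
8. dequeue(): size=1

Answer: -1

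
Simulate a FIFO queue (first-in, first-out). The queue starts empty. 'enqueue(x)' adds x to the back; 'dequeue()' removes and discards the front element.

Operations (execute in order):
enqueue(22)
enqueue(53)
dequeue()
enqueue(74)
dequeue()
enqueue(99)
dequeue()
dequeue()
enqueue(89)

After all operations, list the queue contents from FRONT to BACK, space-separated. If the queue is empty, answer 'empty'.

enqueue(22): [22]
enqueue(53): [22, 53]
dequeue(): [53]
enqueue(74): [53, 74]
dequeue(): [74]
enqueue(99): [74, 99]
dequeue(): [99]
dequeue(): []
enqueue(89): [89]

Answer: 89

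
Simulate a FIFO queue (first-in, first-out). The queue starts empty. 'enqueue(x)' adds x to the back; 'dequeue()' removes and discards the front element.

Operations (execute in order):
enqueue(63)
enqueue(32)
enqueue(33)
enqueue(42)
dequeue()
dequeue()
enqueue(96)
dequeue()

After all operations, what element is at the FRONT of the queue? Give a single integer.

Answer: 42

Derivation:
enqueue(63): queue = [63]
enqueue(32): queue = [63, 32]
enqueue(33): queue = [63, 32, 33]
enqueue(42): queue = [63, 32, 33, 42]
dequeue(): queue = [32, 33, 42]
dequeue(): queue = [33, 42]
enqueue(96): queue = [33, 42, 96]
dequeue(): queue = [42, 96]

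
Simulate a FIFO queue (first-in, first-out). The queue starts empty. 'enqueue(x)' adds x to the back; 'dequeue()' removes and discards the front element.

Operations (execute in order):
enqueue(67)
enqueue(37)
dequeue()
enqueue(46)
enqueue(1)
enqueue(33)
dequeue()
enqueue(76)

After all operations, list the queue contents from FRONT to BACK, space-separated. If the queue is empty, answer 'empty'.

enqueue(67): [67]
enqueue(37): [67, 37]
dequeue(): [37]
enqueue(46): [37, 46]
enqueue(1): [37, 46, 1]
enqueue(33): [37, 46, 1, 33]
dequeue(): [46, 1, 33]
enqueue(76): [46, 1, 33, 76]

Answer: 46 1 33 76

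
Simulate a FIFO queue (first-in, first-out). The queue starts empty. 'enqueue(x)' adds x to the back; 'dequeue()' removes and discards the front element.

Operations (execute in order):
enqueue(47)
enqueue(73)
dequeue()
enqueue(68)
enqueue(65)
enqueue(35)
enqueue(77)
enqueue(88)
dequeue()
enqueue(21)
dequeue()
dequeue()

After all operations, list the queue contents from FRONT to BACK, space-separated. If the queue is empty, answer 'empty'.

enqueue(47): [47]
enqueue(73): [47, 73]
dequeue(): [73]
enqueue(68): [73, 68]
enqueue(65): [73, 68, 65]
enqueue(35): [73, 68, 65, 35]
enqueue(77): [73, 68, 65, 35, 77]
enqueue(88): [73, 68, 65, 35, 77, 88]
dequeue(): [68, 65, 35, 77, 88]
enqueue(21): [68, 65, 35, 77, 88, 21]
dequeue(): [65, 35, 77, 88, 21]
dequeue(): [35, 77, 88, 21]

Answer: 35 77 88 21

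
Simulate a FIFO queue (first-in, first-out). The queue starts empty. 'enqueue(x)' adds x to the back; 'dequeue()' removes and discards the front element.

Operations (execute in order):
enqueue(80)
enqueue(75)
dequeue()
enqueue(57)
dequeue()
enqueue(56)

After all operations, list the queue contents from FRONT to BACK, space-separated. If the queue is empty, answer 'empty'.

enqueue(80): [80]
enqueue(75): [80, 75]
dequeue(): [75]
enqueue(57): [75, 57]
dequeue(): [57]
enqueue(56): [57, 56]

Answer: 57 56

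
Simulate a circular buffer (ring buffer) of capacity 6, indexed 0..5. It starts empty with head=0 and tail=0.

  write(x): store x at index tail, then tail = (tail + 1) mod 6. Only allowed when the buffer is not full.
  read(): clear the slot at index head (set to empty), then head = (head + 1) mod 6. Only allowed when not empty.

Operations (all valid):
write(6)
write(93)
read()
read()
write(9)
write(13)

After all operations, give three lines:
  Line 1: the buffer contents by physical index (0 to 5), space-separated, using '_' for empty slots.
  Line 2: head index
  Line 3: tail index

Answer: _ _ 9 13 _ _
2
4

Derivation:
write(6): buf=[6 _ _ _ _ _], head=0, tail=1, size=1
write(93): buf=[6 93 _ _ _ _], head=0, tail=2, size=2
read(): buf=[_ 93 _ _ _ _], head=1, tail=2, size=1
read(): buf=[_ _ _ _ _ _], head=2, tail=2, size=0
write(9): buf=[_ _ 9 _ _ _], head=2, tail=3, size=1
write(13): buf=[_ _ 9 13 _ _], head=2, tail=4, size=2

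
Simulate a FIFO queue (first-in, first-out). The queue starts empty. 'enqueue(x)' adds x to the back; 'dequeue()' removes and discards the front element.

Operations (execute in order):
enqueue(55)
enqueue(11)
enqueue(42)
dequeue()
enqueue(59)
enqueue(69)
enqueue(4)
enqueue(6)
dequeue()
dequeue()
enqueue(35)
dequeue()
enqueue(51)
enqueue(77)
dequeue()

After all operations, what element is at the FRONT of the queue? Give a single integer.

Answer: 4

Derivation:
enqueue(55): queue = [55]
enqueue(11): queue = [55, 11]
enqueue(42): queue = [55, 11, 42]
dequeue(): queue = [11, 42]
enqueue(59): queue = [11, 42, 59]
enqueue(69): queue = [11, 42, 59, 69]
enqueue(4): queue = [11, 42, 59, 69, 4]
enqueue(6): queue = [11, 42, 59, 69, 4, 6]
dequeue(): queue = [42, 59, 69, 4, 6]
dequeue(): queue = [59, 69, 4, 6]
enqueue(35): queue = [59, 69, 4, 6, 35]
dequeue(): queue = [69, 4, 6, 35]
enqueue(51): queue = [69, 4, 6, 35, 51]
enqueue(77): queue = [69, 4, 6, 35, 51, 77]
dequeue(): queue = [4, 6, 35, 51, 77]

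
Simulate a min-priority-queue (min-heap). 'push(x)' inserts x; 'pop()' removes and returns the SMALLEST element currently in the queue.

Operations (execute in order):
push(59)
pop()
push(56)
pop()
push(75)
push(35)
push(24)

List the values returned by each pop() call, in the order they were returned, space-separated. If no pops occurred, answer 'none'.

Answer: 59 56

Derivation:
push(59): heap contents = [59]
pop() → 59: heap contents = []
push(56): heap contents = [56]
pop() → 56: heap contents = []
push(75): heap contents = [75]
push(35): heap contents = [35, 75]
push(24): heap contents = [24, 35, 75]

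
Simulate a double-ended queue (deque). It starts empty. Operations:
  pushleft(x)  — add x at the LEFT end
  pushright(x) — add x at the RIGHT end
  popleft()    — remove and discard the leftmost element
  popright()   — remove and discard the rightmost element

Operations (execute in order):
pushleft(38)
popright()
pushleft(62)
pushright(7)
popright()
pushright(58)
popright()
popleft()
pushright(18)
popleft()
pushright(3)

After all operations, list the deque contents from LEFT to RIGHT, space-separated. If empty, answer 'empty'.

Answer: 3

Derivation:
pushleft(38): [38]
popright(): []
pushleft(62): [62]
pushright(7): [62, 7]
popright(): [62]
pushright(58): [62, 58]
popright(): [62]
popleft(): []
pushright(18): [18]
popleft(): []
pushright(3): [3]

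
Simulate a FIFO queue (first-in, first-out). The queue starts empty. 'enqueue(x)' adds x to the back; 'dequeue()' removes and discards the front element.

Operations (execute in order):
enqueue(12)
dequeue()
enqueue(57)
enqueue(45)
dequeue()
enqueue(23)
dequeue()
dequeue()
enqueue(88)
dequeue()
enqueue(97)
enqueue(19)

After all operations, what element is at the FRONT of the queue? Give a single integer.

enqueue(12): queue = [12]
dequeue(): queue = []
enqueue(57): queue = [57]
enqueue(45): queue = [57, 45]
dequeue(): queue = [45]
enqueue(23): queue = [45, 23]
dequeue(): queue = [23]
dequeue(): queue = []
enqueue(88): queue = [88]
dequeue(): queue = []
enqueue(97): queue = [97]
enqueue(19): queue = [97, 19]

Answer: 97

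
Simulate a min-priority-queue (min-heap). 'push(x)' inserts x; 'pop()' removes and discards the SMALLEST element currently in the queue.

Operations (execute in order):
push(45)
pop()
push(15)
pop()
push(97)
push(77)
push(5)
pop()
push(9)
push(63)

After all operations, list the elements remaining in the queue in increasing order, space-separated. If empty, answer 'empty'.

push(45): heap contents = [45]
pop() → 45: heap contents = []
push(15): heap contents = [15]
pop() → 15: heap contents = []
push(97): heap contents = [97]
push(77): heap contents = [77, 97]
push(5): heap contents = [5, 77, 97]
pop() → 5: heap contents = [77, 97]
push(9): heap contents = [9, 77, 97]
push(63): heap contents = [9, 63, 77, 97]

Answer: 9 63 77 97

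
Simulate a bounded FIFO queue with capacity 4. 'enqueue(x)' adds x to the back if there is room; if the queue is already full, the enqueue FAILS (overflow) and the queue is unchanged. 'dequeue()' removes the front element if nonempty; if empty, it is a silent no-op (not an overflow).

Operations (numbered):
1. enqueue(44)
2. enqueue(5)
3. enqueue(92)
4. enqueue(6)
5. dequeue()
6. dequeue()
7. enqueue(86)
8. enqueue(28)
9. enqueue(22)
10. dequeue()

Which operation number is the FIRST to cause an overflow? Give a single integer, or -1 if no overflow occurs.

1. enqueue(44): size=1
2. enqueue(5): size=2
3. enqueue(92): size=3
4. enqueue(6): size=4
5. dequeue(): size=3
6. dequeue(): size=2
7. enqueue(86): size=3
8. enqueue(28): size=4
9. enqueue(22): size=4=cap → OVERFLOW (fail)
10. dequeue(): size=3

Answer: 9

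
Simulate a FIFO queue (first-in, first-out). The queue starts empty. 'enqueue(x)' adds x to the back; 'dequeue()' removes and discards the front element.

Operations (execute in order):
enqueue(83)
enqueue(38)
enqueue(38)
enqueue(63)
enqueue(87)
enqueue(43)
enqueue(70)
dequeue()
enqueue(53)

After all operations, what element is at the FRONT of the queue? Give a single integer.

enqueue(83): queue = [83]
enqueue(38): queue = [83, 38]
enqueue(38): queue = [83, 38, 38]
enqueue(63): queue = [83, 38, 38, 63]
enqueue(87): queue = [83, 38, 38, 63, 87]
enqueue(43): queue = [83, 38, 38, 63, 87, 43]
enqueue(70): queue = [83, 38, 38, 63, 87, 43, 70]
dequeue(): queue = [38, 38, 63, 87, 43, 70]
enqueue(53): queue = [38, 38, 63, 87, 43, 70, 53]

Answer: 38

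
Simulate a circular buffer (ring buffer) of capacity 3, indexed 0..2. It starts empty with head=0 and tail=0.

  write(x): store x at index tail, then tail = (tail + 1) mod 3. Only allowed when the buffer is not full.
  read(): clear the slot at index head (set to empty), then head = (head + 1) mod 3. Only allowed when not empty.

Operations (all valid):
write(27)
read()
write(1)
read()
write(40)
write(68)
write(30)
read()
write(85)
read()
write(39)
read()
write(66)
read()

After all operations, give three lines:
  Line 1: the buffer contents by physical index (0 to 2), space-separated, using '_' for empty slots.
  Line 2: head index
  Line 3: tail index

Answer: 39 66 _
0
2

Derivation:
write(27): buf=[27 _ _], head=0, tail=1, size=1
read(): buf=[_ _ _], head=1, tail=1, size=0
write(1): buf=[_ 1 _], head=1, tail=2, size=1
read(): buf=[_ _ _], head=2, tail=2, size=0
write(40): buf=[_ _ 40], head=2, tail=0, size=1
write(68): buf=[68 _ 40], head=2, tail=1, size=2
write(30): buf=[68 30 40], head=2, tail=2, size=3
read(): buf=[68 30 _], head=0, tail=2, size=2
write(85): buf=[68 30 85], head=0, tail=0, size=3
read(): buf=[_ 30 85], head=1, tail=0, size=2
write(39): buf=[39 30 85], head=1, tail=1, size=3
read(): buf=[39 _ 85], head=2, tail=1, size=2
write(66): buf=[39 66 85], head=2, tail=2, size=3
read(): buf=[39 66 _], head=0, tail=2, size=2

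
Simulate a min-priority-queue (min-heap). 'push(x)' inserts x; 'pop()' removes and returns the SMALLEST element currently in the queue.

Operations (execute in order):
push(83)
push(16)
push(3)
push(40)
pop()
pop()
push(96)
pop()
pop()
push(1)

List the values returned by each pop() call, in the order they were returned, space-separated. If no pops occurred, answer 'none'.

Answer: 3 16 40 83

Derivation:
push(83): heap contents = [83]
push(16): heap contents = [16, 83]
push(3): heap contents = [3, 16, 83]
push(40): heap contents = [3, 16, 40, 83]
pop() → 3: heap contents = [16, 40, 83]
pop() → 16: heap contents = [40, 83]
push(96): heap contents = [40, 83, 96]
pop() → 40: heap contents = [83, 96]
pop() → 83: heap contents = [96]
push(1): heap contents = [1, 96]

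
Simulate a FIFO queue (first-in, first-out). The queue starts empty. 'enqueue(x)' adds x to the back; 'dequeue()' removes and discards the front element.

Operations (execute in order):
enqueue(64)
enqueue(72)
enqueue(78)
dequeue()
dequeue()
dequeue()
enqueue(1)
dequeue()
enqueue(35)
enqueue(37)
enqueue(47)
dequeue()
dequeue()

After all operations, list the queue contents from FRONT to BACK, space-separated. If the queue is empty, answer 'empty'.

Answer: 47

Derivation:
enqueue(64): [64]
enqueue(72): [64, 72]
enqueue(78): [64, 72, 78]
dequeue(): [72, 78]
dequeue(): [78]
dequeue(): []
enqueue(1): [1]
dequeue(): []
enqueue(35): [35]
enqueue(37): [35, 37]
enqueue(47): [35, 37, 47]
dequeue(): [37, 47]
dequeue(): [47]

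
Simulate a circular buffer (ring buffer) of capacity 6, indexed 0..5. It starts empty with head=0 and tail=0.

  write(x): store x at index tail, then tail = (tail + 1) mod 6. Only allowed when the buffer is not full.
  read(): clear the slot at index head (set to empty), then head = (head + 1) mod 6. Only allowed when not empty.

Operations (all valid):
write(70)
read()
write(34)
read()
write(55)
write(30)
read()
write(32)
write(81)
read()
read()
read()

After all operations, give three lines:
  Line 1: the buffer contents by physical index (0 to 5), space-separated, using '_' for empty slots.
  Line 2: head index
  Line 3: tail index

write(70): buf=[70 _ _ _ _ _], head=0, tail=1, size=1
read(): buf=[_ _ _ _ _ _], head=1, tail=1, size=0
write(34): buf=[_ 34 _ _ _ _], head=1, tail=2, size=1
read(): buf=[_ _ _ _ _ _], head=2, tail=2, size=0
write(55): buf=[_ _ 55 _ _ _], head=2, tail=3, size=1
write(30): buf=[_ _ 55 30 _ _], head=2, tail=4, size=2
read(): buf=[_ _ _ 30 _ _], head=3, tail=4, size=1
write(32): buf=[_ _ _ 30 32 _], head=3, tail=5, size=2
write(81): buf=[_ _ _ 30 32 81], head=3, tail=0, size=3
read(): buf=[_ _ _ _ 32 81], head=4, tail=0, size=2
read(): buf=[_ _ _ _ _ 81], head=5, tail=0, size=1
read(): buf=[_ _ _ _ _ _], head=0, tail=0, size=0

Answer: _ _ _ _ _ _
0
0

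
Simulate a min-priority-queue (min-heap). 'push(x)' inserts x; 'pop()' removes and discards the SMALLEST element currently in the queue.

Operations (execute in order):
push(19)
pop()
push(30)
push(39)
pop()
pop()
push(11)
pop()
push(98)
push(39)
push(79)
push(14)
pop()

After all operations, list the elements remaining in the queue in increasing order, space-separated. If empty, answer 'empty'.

push(19): heap contents = [19]
pop() → 19: heap contents = []
push(30): heap contents = [30]
push(39): heap contents = [30, 39]
pop() → 30: heap contents = [39]
pop() → 39: heap contents = []
push(11): heap contents = [11]
pop() → 11: heap contents = []
push(98): heap contents = [98]
push(39): heap contents = [39, 98]
push(79): heap contents = [39, 79, 98]
push(14): heap contents = [14, 39, 79, 98]
pop() → 14: heap contents = [39, 79, 98]

Answer: 39 79 98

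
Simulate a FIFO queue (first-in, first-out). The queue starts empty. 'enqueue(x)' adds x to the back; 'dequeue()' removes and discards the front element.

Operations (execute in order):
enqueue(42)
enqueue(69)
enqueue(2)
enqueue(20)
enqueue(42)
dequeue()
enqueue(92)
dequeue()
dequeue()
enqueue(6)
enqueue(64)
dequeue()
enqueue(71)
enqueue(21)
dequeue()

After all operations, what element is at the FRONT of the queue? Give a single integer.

Answer: 92

Derivation:
enqueue(42): queue = [42]
enqueue(69): queue = [42, 69]
enqueue(2): queue = [42, 69, 2]
enqueue(20): queue = [42, 69, 2, 20]
enqueue(42): queue = [42, 69, 2, 20, 42]
dequeue(): queue = [69, 2, 20, 42]
enqueue(92): queue = [69, 2, 20, 42, 92]
dequeue(): queue = [2, 20, 42, 92]
dequeue(): queue = [20, 42, 92]
enqueue(6): queue = [20, 42, 92, 6]
enqueue(64): queue = [20, 42, 92, 6, 64]
dequeue(): queue = [42, 92, 6, 64]
enqueue(71): queue = [42, 92, 6, 64, 71]
enqueue(21): queue = [42, 92, 6, 64, 71, 21]
dequeue(): queue = [92, 6, 64, 71, 21]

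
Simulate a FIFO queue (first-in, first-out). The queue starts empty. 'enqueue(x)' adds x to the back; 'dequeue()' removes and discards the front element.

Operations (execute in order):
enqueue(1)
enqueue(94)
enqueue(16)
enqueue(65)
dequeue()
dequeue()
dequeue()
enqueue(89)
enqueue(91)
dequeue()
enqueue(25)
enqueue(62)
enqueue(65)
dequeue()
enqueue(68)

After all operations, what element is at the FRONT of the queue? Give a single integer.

Answer: 91

Derivation:
enqueue(1): queue = [1]
enqueue(94): queue = [1, 94]
enqueue(16): queue = [1, 94, 16]
enqueue(65): queue = [1, 94, 16, 65]
dequeue(): queue = [94, 16, 65]
dequeue(): queue = [16, 65]
dequeue(): queue = [65]
enqueue(89): queue = [65, 89]
enqueue(91): queue = [65, 89, 91]
dequeue(): queue = [89, 91]
enqueue(25): queue = [89, 91, 25]
enqueue(62): queue = [89, 91, 25, 62]
enqueue(65): queue = [89, 91, 25, 62, 65]
dequeue(): queue = [91, 25, 62, 65]
enqueue(68): queue = [91, 25, 62, 65, 68]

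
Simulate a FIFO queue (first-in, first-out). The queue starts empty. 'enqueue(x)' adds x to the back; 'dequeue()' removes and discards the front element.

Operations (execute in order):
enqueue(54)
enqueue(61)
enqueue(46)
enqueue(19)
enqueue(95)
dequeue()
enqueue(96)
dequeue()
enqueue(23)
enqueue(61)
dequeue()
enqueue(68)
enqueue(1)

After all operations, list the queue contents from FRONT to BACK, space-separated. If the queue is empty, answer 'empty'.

Answer: 19 95 96 23 61 68 1

Derivation:
enqueue(54): [54]
enqueue(61): [54, 61]
enqueue(46): [54, 61, 46]
enqueue(19): [54, 61, 46, 19]
enqueue(95): [54, 61, 46, 19, 95]
dequeue(): [61, 46, 19, 95]
enqueue(96): [61, 46, 19, 95, 96]
dequeue(): [46, 19, 95, 96]
enqueue(23): [46, 19, 95, 96, 23]
enqueue(61): [46, 19, 95, 96, 23, 61]
dequeue(): [19, 95, 96, 23, 61]
enqueue(68): [19, 95, 96, 23, 61, 68]
enqueue(1): [19, 95, 96, 23, 61, 68, 1]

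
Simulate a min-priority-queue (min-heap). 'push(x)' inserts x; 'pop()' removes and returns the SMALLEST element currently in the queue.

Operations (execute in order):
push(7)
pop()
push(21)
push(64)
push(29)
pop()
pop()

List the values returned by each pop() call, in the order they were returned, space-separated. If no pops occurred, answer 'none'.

Answer: 7 21 29

Derivation:
push(7): heap contents = [7]
pop() → 7: heap contents = []
push(21): heap contents = [21]
push(64): heap contents = [21, 64]
push(29): heap contents = [21, 29, 64]
pop() → 21: heap contents = [29, 64]
pop() → 29: heap contents = [64]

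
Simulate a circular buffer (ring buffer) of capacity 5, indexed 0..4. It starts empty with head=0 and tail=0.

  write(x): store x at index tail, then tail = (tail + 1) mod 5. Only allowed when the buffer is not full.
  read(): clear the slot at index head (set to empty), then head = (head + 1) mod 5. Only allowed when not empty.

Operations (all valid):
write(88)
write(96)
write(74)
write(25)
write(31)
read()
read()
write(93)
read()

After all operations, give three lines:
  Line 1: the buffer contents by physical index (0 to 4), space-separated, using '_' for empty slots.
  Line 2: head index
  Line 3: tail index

Answer: 93 _ _ 25 31
3
1

Derivation:
write(88): buf=[88 _ _ _ _], head=0, tail=1, size=1
write(96): buf=[88 96 _ _ _], head=0, tail=2, size=2
write(74): buf=[88 96 74 _ _], head=0, tail=3, size=3
write(25): buf=[88 96 74 25 _], head=0, tail=4, size=4
write(31): buf=[88 96 74 25 31], head=0, tail=0, size=5
read(): buf=[_ 96 74 25 31], head=1, tail=0, size=4
read(): buf=[_ _ 74 25 31], head=2, tail=0, size=3
write(93): buf=[93 _ 74 25 31], head=2, tail=1, size=4
read(): buf=[93 _ _ 25 31], head=3, tail=1, size=3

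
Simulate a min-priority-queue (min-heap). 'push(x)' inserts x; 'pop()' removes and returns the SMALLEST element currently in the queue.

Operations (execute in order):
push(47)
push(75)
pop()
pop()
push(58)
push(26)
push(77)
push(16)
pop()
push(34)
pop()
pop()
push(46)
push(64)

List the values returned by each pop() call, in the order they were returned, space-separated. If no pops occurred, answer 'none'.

push(47): heap contents = [47]
push(75): heap contents = [47, 75]
pop() → 47: heap contents = [75]
pop() → 75: heap contents = []
push(58): heap contents = [58]
push(26): heap contents = [26, 58]
push(77): heap contents = [26, 58, 77]
push(16): heap contents = [16, 26, 58, 77]
pop() → 16: heap contents = [26, 58, 77]
push(34): heap contents = [26, 34, 58, 77]
pop() → 26: heap contents = [34, 58, 77]
pop() → 34: heap contents = [58, 77]
push(46): heap contents = [46, 58, 77]
push(64): heap contents = [46, 58, 64, 77]

Answer: 47 75 16 26 34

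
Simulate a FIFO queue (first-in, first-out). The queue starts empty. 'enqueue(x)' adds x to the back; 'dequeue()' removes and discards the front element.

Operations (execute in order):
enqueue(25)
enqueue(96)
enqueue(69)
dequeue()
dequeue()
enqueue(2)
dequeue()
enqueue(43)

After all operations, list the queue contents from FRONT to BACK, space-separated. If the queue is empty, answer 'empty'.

Answer: 2 43

Derivation:
enqueue(25): [25]
enqueue(96): [25, 96]
enqueue(69): [25, 96, 69]
dequeue(): [96, 69]
dequeue(): [69]
enqueue(2): [69, 2]
dequeue(): [2]
enqueue(43): [2, 43]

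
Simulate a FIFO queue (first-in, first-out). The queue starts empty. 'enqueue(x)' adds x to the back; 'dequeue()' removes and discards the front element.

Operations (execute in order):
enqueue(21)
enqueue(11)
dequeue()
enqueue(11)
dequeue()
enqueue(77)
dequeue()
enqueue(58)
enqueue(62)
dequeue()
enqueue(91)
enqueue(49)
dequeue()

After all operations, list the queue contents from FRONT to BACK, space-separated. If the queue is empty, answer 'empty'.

enqueue(21): [21]
enqueue(11): [21, 11]
dequeue(): [11]
enqueue(11): [11, 11]
dequeue(): [11]
enqueue(77): [11, 77]
dequeue(): [77]
enqueue(58): [77, 58]
enqueue(62): [77, 58, 62]
dequeue(): [58, 62]
enqueue(91): [58, 62, 91]
enqueue(49): [58, 62, 91, 49]
dequeue(): [62, 91, 49]

Answer: 62 91 49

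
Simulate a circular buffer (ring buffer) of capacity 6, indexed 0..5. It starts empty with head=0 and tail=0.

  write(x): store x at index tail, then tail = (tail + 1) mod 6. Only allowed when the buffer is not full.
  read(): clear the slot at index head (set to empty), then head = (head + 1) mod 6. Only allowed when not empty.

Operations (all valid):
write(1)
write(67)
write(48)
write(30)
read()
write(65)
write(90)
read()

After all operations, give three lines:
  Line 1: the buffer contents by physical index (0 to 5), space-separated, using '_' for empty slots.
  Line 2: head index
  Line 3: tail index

write(1): buf=[1 _ _ _ _ _], head=0, tail=1, size=1
write(67): buf=[1 67 _ _ _ _], head=0, tail=2, size=2
write(48): buf=[1 67 48 _ _ _], head=0, tail=3, size=3
write(30): buf=[1 67 48 30 _ _], head=0, tail=4, size=4
read(): buf=[_ 67 48 30 _ _], head=1, tail=4, size=3
write(65): buf=[_ 67 48 30 65 _], head=1, tail=5, size=4
write(90): buf=[_ 67 48 30 65 90], head=1, tail=0, size=5
read(): buf=[_ _ 48 30 65 90], head=2, tail=0, size=4

Answer: _ _ 48 30 65 90
2
0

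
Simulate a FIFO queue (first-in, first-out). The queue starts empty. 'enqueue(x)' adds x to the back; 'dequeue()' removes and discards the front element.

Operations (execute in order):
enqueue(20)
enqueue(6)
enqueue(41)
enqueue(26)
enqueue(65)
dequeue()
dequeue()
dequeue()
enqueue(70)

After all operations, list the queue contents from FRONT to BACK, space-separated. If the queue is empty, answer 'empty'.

enqueue(20): [20]
enqueue(6): [20, 6]
enqueue(41): [20, 6, 41]
enqueue(26): [20, 6, 41, 26]
enqueue(65): [20, 6, 41, 26, 65]
dequeue(): [6, 41, 26, 65]
dequeue(): [41, 26, 65]
dequeue(): [26, 65]
enqueue(70): [26, 65, 70]

Answer: 26 65 70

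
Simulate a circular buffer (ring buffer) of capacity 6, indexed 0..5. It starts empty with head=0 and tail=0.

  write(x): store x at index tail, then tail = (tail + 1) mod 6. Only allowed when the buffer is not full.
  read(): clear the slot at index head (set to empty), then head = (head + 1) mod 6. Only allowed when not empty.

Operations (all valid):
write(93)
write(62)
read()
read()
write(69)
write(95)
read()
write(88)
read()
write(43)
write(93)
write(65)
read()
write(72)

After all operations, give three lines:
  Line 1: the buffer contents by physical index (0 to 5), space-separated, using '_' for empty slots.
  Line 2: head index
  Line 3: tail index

write(93): buf=[93 _ _ _ _ _], head=0, tail=1, size=1
write(62): buf=[93 62 _ _ _ _], head=0, tail=2, size=2
read(): buf=[_ 62 _ _ _ _], head=1, tail=2, size=1
read(): buf=[_ _ _ _ _ _], head=2, tail=2, size=0
write(69): buf=[_ _ 69 _ _ _], head=2, tail=3, size=1
write(95): buf=[_ _ 69 95 _ _], head=2, tail=4, size=2
read(): buf=[_ _ _ 95 _ _], head=3, tail=4, size=1
write(88): buf=[_ _ _ 95 88 _], head=3, tail=5, size=2
read(): buf=[_ _ _ _ 88 _], head=4, tail=5, size=1
write(43): buf=[_ _ _ _ 88 43], head=4, tail=0, size=2
write(93): buf=[93 _ _ _ 88 43], head=4, tail=1, size=3
write(65): buf=[93 65 _ _ 88 43], head=4, tail=2, size=4
read(): buf=[93 65 _ _ _ 43], head=5, tail=2, size=3
write(72): buf=[93 65 72 _ _ 43], head=5, tail=3, size=4

Answer: 93 65 72 _ _ 43
5
3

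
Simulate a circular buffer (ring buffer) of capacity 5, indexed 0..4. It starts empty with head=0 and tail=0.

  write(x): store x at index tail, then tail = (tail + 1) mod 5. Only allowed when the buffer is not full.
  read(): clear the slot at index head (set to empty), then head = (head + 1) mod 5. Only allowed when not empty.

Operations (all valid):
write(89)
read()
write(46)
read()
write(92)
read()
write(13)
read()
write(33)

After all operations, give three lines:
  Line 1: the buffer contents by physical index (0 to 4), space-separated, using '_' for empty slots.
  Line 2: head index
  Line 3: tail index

Answer: _ _ _ _ 33
4
0

Derivation:
write(89): buf=[89 _ _ _ _], head=0, tail=1, size=1
read(): buf=[_ _ _ _ _], head=1, tail=1, size=0
write(46): buf=[_ 46 _ _ _], head=1, tail=2, size=1
read(): buf=[_ _ _ _ _], head=2, tail=2, size=0
write(92): buf=[_ _ 92 _ _], head=2, tail=3, size=1
read(): buf=[_ _ _ _ _], head=3, tail=3, size=0
write(13): buf=[_ _ _ 13 _], head=3, tail=4, size=1
read(): buf=[_ _ _ _ _], head=4, tail=4, size=0
write(33): buf=[_ _ _ _ 33], head=4, tail=0, size=1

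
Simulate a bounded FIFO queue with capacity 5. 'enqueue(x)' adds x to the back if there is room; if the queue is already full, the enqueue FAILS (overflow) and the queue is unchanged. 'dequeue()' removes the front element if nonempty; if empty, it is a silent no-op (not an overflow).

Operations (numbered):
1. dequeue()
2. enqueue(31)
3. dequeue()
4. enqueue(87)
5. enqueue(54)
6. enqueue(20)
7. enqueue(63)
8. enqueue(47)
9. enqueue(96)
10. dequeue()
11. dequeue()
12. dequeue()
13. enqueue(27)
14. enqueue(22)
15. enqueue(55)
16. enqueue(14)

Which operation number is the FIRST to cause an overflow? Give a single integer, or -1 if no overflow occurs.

1. dequeue(): empty, no-op, size=0
2. enqueue(31): size=1
3. dequeue(): size=0
4. enqueue(87): size=1
5. enqueue(54): size=2
6. enqueue(20): size=3
7. enqueue(63): size=4
8. enqueue(47): size=5
9. enqueue(96): size=5=cap → OVERFLOW (fail)
10. dequeue(): size=4
11. dequeue(): size=3
12. dequeue(): size=2
13. enqueue(27): size=3
14. enqueue(22): size=4
15. enqueue(55): size=5
16. enqueue(14): size=5=cap → OVERFLOW (fail)

Answer: 9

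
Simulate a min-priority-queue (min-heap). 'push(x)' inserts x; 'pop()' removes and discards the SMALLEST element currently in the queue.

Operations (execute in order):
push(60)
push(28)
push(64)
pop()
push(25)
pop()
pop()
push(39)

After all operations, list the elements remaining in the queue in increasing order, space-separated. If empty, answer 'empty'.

push(60): heap contents = [60]
push(28): heap contents = [28, 60]
push(64): heap contents = [28, 60, 64]
pop() → 28: heap contents = [60, 64]
push(25): heap contents = [25, 60, 64]
pop() → 25: heap contents = [60, 64]
pop() → 60: heap contents = [64]
push(39): heap contents = [39, 64]

Answer: 39 64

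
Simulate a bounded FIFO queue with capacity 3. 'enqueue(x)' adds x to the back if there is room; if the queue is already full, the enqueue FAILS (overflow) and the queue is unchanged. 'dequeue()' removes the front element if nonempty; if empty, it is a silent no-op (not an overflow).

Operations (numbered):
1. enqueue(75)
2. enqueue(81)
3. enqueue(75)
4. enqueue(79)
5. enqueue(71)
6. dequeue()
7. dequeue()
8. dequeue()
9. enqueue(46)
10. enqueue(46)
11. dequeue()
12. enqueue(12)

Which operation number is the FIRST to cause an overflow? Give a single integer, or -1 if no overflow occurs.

Answer: 4

Derivation:
1. enqueue(75): size=1
2. enqueue(81): size=2
3. enqueue(75): size=3
4. enqueue(79): size=3=cap → OVERFLOW (fail)
5. enqueue(71): size=3=cap → OVERFLOW (fail)
6. dequeue(): size=2
7. dequeue(): size=1
8. dequeue(): size=0
9. enqueue(46): size=1
10. enqueue(46): size=2
11. dequeue(): size=1
12. enqueue(12): size=2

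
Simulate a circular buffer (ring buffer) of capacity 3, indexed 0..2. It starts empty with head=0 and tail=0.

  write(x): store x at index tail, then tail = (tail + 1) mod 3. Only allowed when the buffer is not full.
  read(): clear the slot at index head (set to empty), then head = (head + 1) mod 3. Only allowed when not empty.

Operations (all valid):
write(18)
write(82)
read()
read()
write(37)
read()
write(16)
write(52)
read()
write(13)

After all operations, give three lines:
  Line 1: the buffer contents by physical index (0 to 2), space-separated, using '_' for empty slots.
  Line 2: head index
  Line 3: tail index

write(18): buf=[18 _ _], head=0, tail=1, size=1
write(82): buf=[18 82 _], head=0, tail=2, size=2
read(): buf=[_ 82 _], head=1, tail=2, size=1
read(): buf=[_ _ _], head=2, tail=2, size=0
write(37): buf=[_ _ 37], head=2, tail=0, size=1
read(): buf=[_ _ _], head=0, tail=0, size=0
write(16): buf=[16 _ _], head=0, tail=1, size=1
write(52): buf=[16 52 _], head=0, tail=2, size=2
read(): buf=[_ 52 _], head=1, tail=2, size=1
write(13): buf=[_ 52 13], head=1, tail=0, size=2

Answer: _ 52 13
1
0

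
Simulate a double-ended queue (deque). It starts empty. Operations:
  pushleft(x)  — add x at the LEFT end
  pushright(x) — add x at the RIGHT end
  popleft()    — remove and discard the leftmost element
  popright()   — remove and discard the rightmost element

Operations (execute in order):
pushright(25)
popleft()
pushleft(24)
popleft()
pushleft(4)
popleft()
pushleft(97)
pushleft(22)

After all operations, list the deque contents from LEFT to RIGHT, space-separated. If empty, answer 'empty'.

Answer: 22 97

Derivation:
pushright(25): [25]
popleft(): []
pushleft(24): [24]
popleft(): []
pushleft(4): [4]
popleft(): []
pushleft(97): [97]
pushleft(22): [22, 97]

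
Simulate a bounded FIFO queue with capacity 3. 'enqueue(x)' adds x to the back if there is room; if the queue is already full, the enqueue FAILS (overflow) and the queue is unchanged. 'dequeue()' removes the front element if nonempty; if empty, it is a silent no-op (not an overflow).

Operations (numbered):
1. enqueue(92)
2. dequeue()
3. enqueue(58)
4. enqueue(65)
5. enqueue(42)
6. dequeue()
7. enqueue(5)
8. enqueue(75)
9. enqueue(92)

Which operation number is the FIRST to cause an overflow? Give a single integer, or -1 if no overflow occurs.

Answer: 8

Derivation:
1. enqueue(92): size=1
2. dequeue(): size=0
3. enqueue(58): size=1
4. enqueue(65): size=2
5. enqueue(42): size=3
6. dequeue(): size=2
7. enqueue(5): size=3
8. enqueue(75): size=3=cap → OVERFLOW (fail)
9. enqueue(92): size=3=cap → OVERFLOW (fail)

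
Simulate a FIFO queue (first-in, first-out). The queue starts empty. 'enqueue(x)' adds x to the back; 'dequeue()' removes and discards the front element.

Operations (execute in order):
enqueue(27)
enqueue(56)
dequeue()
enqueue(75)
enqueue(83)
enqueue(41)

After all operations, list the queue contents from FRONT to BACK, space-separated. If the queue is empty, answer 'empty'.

enqueue(27): [27]
enqueue(56): [27, 56]
dequeue(): [56]
enqueue(75): [56, 75]
enqueue(83): [56, 75, 83]
enqueue(41): [56, 75, 83, 41]

Answer: 56 75 83 41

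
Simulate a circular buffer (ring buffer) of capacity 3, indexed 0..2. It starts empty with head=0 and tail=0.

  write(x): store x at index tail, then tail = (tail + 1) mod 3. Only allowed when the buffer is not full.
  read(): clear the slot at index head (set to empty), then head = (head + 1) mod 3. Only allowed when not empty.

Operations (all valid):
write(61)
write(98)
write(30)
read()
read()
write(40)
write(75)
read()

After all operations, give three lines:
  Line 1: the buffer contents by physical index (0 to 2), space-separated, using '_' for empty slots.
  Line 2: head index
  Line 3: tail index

write(61): buf=[61 _ _], head=0, tail=1, size=1
write(98): buf=[61 98 _], head=0, tail=2, size=2
write(30): buf=[61 98 30], head=0, tail=0, size=3
read(): buf=[_ 98 30], head=1, tail=0, size=2
read(): buf=[_ _ 30], head=2, tail=0, size=1
write(40): buf=[40 _ 30], head=2, tail=1, size=2
write(75): buf=[40 75 30], head=2, tail=2, size=3
read(): buf=[40 75 _], head=0, tail=2, size=2

Answer: 40 75 _
0
2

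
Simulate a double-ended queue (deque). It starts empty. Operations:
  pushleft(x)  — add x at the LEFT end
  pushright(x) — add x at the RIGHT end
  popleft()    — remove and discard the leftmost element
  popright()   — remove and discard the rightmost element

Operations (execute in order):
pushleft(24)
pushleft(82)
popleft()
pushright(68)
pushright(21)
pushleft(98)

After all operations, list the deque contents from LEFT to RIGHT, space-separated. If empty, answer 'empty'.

pushleft(24): [24]
pushleft(82): [82, 24]
popleft(): [24]
pushright(68): [24, 68]
pushright(21): [24, 68, 21]
pushleft(98): [98, 24, 68, 21]

Answer: 98 24 68 21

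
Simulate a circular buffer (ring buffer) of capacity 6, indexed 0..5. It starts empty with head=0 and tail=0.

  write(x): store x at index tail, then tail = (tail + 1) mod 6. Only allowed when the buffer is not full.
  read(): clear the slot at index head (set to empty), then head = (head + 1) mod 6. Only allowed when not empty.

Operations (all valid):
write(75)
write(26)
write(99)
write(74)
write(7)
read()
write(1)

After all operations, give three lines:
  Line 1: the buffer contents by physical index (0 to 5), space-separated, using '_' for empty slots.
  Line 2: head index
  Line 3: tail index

write(75): buf=[75 _ _ _ _ _], head=0, tail=1, size=1
write(26): buf=[75 26 _ _ _ _], head=0, tail=2, size=2
write(99): buf=[75 26 99 _ _ _], head=0, tail=3, size=3
write(74): buf=[75 26 99 74 _ _], head=0, tail=4, size=4
write(7): buf=[75 26 99 74 7 _], head=0, tail=5, size=5
read(): buf=[_ 26 99 74 7 _], head=1, tail=5, size=4
write(1): buf=[_ 26 99 74 7 1], head=1, tail=0, size=5

Answer: _ 26 99 74 7 1
1
0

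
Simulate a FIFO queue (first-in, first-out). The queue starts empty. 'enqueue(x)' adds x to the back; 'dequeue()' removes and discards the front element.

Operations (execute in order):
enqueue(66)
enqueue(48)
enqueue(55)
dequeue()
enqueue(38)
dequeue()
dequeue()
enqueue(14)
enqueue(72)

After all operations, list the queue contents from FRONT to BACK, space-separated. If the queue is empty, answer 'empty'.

Answer: 38 14 72

Derivation:
enqueue(66): [66]
enqueue(48): [66, 48]
enqueue(55): [66, 48, 55]
dequeue(): [48, 55]
enqueue(38): [48, 55, 38]
dequeue(): [55, 38]
dequeue(): [38]
enqueue(14): [38, 14]
enqueue(72): [38, 14, 72]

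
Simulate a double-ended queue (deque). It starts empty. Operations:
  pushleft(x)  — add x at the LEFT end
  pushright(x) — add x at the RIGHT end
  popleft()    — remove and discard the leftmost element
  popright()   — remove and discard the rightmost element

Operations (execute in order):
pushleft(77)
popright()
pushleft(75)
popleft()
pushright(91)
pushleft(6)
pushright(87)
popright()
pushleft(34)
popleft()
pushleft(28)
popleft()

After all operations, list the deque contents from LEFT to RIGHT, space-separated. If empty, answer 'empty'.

Answer: 6 91

Derivation:
pushleft(77): [77]
popright(): []
pushleft(75): [75]
popleft(): []
pushright(91): [91]
pushleft(6): [6, 91]
pushright(87): [6, 91, 87]
popright(): [6, 91]
pushleft(34): [34, 6, 91]
popleft(): [6, 91]
pushleft(28): [28, 6, 91]
popleft(): [6, 91]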